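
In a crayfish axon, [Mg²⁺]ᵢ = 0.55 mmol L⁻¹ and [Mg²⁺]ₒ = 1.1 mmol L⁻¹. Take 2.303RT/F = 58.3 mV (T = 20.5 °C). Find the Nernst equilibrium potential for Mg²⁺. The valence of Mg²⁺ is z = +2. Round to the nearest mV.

E = (58.3/z) · log₁₀([Mg²⁺]_out/[Mg²⁺]_in) with z = +2.
= (58.3/2) · log₁₀(1.1/0.55) = 29.15 · log₁₀(2)
= 29.15 · (0.3010) = 8.78 mV

9 mV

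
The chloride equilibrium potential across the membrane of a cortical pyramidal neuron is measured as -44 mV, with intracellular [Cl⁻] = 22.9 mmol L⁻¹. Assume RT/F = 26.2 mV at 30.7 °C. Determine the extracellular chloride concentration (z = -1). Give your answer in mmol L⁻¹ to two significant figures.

Nernst: E = (26.2/-1) · ln([out]/[in]), so ln([out]/[in]) = -44.0 × -1 / 26.2 = 1.6794.
[out]/[in] = e^(1.6794) = 5.362.
[out] = 5.362 × 22.9 = 122.8 mmol L⁻¹.

120 mmol L⁻¹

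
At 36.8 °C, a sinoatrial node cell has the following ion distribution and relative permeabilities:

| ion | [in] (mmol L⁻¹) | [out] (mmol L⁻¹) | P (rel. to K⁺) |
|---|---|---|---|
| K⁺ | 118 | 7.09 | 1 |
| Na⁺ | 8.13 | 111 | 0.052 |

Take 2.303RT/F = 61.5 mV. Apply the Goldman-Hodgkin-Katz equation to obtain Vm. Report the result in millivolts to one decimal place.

Vm = 61.5 · log₁₀[(Σ P·[cation]ₒ + Σ P·[anion]ᵢ) / (Σ P·[cation]ᵢ + Σ P·[anion]ₒ)]
Numerator = 1×7.09 + 0.052×111 = 12.86
Denominator = 1×118 + 0.052×8.13 = 118.4
Vm = 61.5 · log₁₀(0.10861) = 61.5 × (-0.9641) = -59.29 mV

-59.3 mV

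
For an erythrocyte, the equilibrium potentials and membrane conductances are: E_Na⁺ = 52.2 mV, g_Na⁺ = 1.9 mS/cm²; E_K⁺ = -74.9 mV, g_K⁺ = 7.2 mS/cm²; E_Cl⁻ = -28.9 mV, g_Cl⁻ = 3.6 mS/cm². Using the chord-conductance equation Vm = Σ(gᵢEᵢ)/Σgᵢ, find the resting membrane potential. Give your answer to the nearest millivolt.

-43 mV

Σ gᵢEᵢ = 1.9·(52.2) + 7.2·(-74.9) + 3.6·(-28.9) = -544.14
Σ gᵢ = 1.9 + 7.2 + 3.6 = 12.7
Vm = -544.14 / 12.7 = -42.85 mV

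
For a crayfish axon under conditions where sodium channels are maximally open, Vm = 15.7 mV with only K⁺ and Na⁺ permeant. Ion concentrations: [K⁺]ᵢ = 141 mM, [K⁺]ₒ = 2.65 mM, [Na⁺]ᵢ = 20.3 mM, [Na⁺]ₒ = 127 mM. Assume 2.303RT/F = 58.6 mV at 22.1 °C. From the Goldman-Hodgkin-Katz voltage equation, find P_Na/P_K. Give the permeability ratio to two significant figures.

2.9

Let α = P_Na/P_K. GHK: Vm = 58.6·log₁₀[(Kₒ + α·Naₒ)/(Kᵢ + α·Naᵢ)].
10^(Vm/58.6) = 10^(15.7/58.6) = 1.8532
So 1.8532·(Kᵢ + α·Naᵢ) = Kₒ + α·Naₒ → α = (1.8532·141.0 − 2.65) / (127.0 − 1.8532·20.3)
α = (261.3 − 2.65) / (127.0 − 37.62) = 258.6/89.38 = 2.894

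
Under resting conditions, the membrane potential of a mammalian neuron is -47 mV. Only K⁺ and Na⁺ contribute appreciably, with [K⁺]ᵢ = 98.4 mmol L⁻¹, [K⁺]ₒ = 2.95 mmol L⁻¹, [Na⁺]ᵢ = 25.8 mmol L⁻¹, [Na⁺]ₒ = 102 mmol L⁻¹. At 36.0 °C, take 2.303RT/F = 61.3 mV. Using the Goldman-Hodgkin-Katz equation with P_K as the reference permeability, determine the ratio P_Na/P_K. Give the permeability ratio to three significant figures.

0.142

Let α = P_Na/P_K. GHK: Vm = 61.3·log₁₀[(Kₒ + α·Naₒ)/(Kᵢ + α·Naᵢ)].
10^(Vm/61.3) = 10^(-47.0/61.3) = 0.17111
So 0.17111·(Kᵢ + α·Naᵢ) = Kₒ + α·Naₒ → α = (0.17111·98.4 − 2.95) / (102.0 − 0.17111·25.8)
α = (16.84 − 2.95) / (102.0 − 4.415) = 13.89/97.59 = 0.1423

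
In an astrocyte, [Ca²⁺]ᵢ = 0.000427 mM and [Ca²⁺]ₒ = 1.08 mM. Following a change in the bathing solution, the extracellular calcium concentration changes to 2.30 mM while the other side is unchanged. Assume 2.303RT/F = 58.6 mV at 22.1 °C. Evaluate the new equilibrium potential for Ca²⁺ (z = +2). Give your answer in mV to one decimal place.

After the shift: [Ca²⁺]_out = 2.30, [Ca²⁺]_in = 0.000427 mM.
E_new = (58.6/2)·log₁₀(2.30/0.000427) = 29.30 · (3.7313) = 109.33 mV

109.3 mV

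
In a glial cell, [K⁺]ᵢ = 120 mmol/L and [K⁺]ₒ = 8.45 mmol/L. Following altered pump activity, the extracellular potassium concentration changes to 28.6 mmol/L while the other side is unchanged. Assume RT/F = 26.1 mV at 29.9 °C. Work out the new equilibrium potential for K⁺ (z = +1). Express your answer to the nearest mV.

-37 mV

After the shift: [K⁺]_out = 28.6, [K⁺]_in = 120 mmol/L.
E_new = (26.1/1)·ln(28.6/120) = 26.10 · (-1.4341) = -37.43 mV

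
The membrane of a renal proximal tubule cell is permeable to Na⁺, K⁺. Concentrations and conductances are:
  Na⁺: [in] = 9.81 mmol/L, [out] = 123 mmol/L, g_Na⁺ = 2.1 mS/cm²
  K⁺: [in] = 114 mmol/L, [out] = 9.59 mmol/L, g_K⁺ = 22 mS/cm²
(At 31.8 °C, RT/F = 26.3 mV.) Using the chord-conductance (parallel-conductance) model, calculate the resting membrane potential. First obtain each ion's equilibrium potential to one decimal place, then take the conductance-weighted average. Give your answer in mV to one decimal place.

-53.6 mV

E_Na⁺ = (26.3/1)·ln(123/9.81) = 66.5 mV
E_K⁺ = (26.3/1)·ln(9.59/114) = -65.1 mV
Vm = (Σ gᵢEᵢ)/(Σ gᵢ) = (2.1·66.5 + 22·-65.1) / (2.1 + 22)
= -1292.55 / 24.1 = -53.63 mV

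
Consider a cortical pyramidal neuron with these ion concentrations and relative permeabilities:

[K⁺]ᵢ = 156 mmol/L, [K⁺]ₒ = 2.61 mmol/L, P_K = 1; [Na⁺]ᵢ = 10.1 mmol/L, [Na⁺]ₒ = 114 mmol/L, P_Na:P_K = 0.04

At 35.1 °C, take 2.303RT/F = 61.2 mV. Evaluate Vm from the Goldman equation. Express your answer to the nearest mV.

-82 mV

Vm = 61.2 · log₁₀[(Σ P·[cation]ₒ + Σ P·[anion]ᵢ) / (Σ P·[cation]ᵢ + Σ P·[anion]ₒ)]
Numerator = 1×2.61 + 0.04×114 = 7.17
Denominator = 1×156 + 0.04×10.1 = 156.4
Vm = 61.2 · log₁₀(0.045843) = 61.2 × (-1.3387) = -81.93 mV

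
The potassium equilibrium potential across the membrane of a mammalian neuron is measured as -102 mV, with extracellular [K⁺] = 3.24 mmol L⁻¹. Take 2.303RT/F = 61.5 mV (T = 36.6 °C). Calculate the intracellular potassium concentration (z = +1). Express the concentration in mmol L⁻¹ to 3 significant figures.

148 mmol L⁻¹

Nernst: E = (61.5/1) · log₁₀([out]/[in]), so log₁₀([out]/[in]) = -102.0 × 1 / 61.5 = -1.6585.
[out]/[in] = 10^(-1.6585) = 0.02195.
[in] = 3.24 / 0.02195 = 147.6 mmol L⁻¹.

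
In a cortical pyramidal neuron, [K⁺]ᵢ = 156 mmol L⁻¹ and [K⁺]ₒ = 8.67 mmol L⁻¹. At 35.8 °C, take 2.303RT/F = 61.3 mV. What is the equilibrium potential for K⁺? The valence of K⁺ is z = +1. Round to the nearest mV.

E = (61.3/z) · log₁₀([K⁺]_out/[K⁺]_in) with z = +1.
= (61.3/1) · log₁₀(8.67/156) = 61.30 · log₁₀(0.05558)
= 61.30 · (-1.2551) = -76.94 mV

-77 mV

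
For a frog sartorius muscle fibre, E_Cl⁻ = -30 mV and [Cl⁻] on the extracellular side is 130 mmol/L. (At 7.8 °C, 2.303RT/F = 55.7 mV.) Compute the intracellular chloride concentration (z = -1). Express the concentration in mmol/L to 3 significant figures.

Nernst: E = (55.7/-1) · log₁₀([out]/[in]), so log₁₀([out]/[in]) = -30.0 × -1 / 55.7 = 0.5386.
[out]/[in] = 10^(0.5386) = 3.456.
[in] = 130 / 3.456 = 37.61 mmol/L.

37.6 mmol/L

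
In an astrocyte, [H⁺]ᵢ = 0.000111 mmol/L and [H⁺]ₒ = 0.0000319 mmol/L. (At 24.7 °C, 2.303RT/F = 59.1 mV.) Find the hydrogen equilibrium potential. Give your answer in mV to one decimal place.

E = (59.1/z) · log₁₀([H⁺]_out/[H⁺]_in) with z = +1.
= (59.1/1) · log₁₀(0.0000319/0.000111) = 59.10 · log₁₀(0.2874)
= 59.10 · (-0.5415) = -32.00 mV

-32.0 mV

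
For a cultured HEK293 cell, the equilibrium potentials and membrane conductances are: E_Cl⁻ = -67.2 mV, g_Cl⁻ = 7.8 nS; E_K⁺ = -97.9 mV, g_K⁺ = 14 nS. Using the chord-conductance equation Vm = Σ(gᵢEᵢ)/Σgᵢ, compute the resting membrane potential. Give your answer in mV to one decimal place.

Σ gᵢEᵢ = 7.8·(-67.2) + 14·(-97.9) = -1894.76
Σ gᵢ = 7.8 + 14 = 21.8
Vm = -1894.76 / 21.8 = -86.92 mV

-86.9 mV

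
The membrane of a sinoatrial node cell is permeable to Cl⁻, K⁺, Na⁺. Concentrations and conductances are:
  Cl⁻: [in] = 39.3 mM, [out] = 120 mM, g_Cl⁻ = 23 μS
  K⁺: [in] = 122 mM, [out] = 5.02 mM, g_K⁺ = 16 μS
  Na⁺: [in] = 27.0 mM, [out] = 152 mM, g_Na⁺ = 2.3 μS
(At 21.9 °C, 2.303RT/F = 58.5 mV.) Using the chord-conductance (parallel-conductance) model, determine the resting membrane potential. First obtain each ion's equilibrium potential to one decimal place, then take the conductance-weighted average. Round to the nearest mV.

-45 mV

E_Cl⁻ = (58.5/-1)·log₁₀(120/39.3) = -28.4 mV
E_K⁺ = (58.5/1)·log₁₀(5.02/122) = -81.1 mV
E_Na⁺ = (58.5/1)·log₁₀(152/27.0) = 43.9 mV
Vm = (Σ gᵢEᵢ)/(Σ gᵢ) = (23·-28.4 + 16·-81.1 + 2.3·43.9) / (23 + 16 + 2.3)
= -1849.83 / 41.3 = -44.79 mV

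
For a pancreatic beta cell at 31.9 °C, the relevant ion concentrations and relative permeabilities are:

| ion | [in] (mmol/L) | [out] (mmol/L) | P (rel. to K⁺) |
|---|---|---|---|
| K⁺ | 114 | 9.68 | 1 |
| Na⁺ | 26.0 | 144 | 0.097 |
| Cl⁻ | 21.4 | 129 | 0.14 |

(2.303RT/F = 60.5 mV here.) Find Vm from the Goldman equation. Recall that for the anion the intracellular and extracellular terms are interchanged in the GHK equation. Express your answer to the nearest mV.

Vm = 60.5 · log₁₀[(Σ P·[cation]ₒ + Σ P·[anion]ᵢ) / (Σ P·[cation]ᵢ + Σ P·[anion]ₒ)]
Numerator = 1×9.68 + 0.097×144 + 0.14×21.4 = 26.64
Denominator = 1×114 + 0.097×26.0 + 0.14×129 = 134.6
Vm = 60.5 · log₁₀(0.19798) = 60.5 × (-0.7034) = -42.55 mV

-43 mV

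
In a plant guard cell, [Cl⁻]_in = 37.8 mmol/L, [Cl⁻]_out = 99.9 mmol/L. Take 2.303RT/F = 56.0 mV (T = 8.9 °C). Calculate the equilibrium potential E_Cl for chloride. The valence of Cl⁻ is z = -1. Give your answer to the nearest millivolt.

-24 mV

E = (56.0/z) · log₁₀([Cl⁻]_out/[Cl⁻]_in) with z = -1.
For an anion, dividing by z = -1 reverses the sign.
= (56.0/-1) · log₁₀(99.9/37.8) = -56.00 · log₁₀(2.643)
= -56.00 · (0.4221) = -23.64 mV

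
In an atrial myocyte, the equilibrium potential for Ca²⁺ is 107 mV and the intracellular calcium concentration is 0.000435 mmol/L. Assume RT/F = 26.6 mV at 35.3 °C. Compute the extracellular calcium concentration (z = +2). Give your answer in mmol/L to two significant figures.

1.4 mmol/L

Nernst: E = (26.6/2) · ln([out]/[in]), so ln([out]/[in]) = 107.0 × 2 / 26.6 = 8.0451.
[out]/[in] = e^(8.0451) = 3119.
[out] = 3119 × 0.000435 = 1.357 mmol/L.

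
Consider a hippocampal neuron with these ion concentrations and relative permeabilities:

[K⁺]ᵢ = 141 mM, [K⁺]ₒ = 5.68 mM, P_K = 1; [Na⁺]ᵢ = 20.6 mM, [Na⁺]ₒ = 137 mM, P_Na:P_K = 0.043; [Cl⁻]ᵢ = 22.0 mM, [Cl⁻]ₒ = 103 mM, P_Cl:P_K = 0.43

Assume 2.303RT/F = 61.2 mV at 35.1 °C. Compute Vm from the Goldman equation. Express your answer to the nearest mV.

-58 mV

Vm = 61.2 · log₁₀[(Σ P·[cation]ₒ + Σ P·[anion]ᵢ) / (Σ P·[cation]ᵢ + Σ P·[anion]ₒ)]
Numerator = 1×5.68 + 0.043×137 + 0.43×22.0 = 21.03
Denominator = 1×141 + 0.043×20.6 + 0.43×103 = 186.2
Vm = 61.2 · log₁₀(0.11296) = 61.2 × (-0.9471) = -57.96 mV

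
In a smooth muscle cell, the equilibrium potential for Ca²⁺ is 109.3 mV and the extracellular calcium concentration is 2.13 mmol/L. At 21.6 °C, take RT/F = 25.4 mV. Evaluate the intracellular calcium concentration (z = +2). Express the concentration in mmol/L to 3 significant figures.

0.000390 mmol/L

Nernst: E = (25.4/2) · ln([out]/[in]), so ln([out]/[in]) = 109.3 × 2 / 25.4 = 8.6063.
[out]/[in] = e^(8.6063) = 5466.
[in] = 2.13 / 5466 = 0.0003897 mmol/L.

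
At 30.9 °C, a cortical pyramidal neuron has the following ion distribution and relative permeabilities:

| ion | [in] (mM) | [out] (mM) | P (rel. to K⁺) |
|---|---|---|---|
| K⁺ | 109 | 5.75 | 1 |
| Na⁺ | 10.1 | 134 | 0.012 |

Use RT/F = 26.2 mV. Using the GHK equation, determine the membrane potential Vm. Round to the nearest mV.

-71 mV

Vm = 26.2 · ln[(Σ P·[cation]ₒ + Σ P·[anion]ᵢ) / (Σ P·[cation]ᵢ + Σ P·[anion]ₒ)]
Numerator = 1×5.75 + 0.012×134 = 7.358
Denominator = 1×109 + 0.012×10.1 = 109.1
Vm = 26.2 · ln(0.06743) = 26.2 × (-2.6967) = -70.65 mV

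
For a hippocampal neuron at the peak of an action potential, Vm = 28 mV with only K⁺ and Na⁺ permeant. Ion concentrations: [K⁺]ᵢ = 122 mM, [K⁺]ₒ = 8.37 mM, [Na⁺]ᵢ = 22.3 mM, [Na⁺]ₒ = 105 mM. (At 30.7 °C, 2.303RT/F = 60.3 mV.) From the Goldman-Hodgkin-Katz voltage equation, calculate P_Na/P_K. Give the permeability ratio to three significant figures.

8.67

Let α = P_Na/P_K. GHK: Vm = 60.3·log₁₀[(Kₒ + α·Naₒ)/(Kᵢ + α·Naᵢ)].
10^(Vm/60.3) = 10^(28.0/60.3) = 2.913
So 2.913·(Kᵢ + α·Naᵢ) = Kₒ + α·Naₒ → α = (2.913·122.0 − 8.37) / (105.0 − 2.913·22.3)
α = (355.4 − 8.37) / (105.0 − 64.96) = 347/40.04 = 8.667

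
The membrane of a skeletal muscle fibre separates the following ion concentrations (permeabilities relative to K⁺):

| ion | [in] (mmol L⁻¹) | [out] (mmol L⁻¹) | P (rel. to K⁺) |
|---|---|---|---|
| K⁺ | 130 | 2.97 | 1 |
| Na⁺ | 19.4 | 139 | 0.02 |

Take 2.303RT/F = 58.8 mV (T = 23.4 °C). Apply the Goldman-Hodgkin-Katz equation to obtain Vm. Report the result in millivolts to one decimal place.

-79.7 mV

Vm = 58.8 · log₁₀[(Σ P·[cation]ₒ + Σ P·[anion]ᵢ) / (Σ P·[cation]ᵢ + Σ P·[anion]ₒ)]
Numerator = 1×2.97 + 0.02×139 = 5.75
Denominator = 1×130 + 0.02×19.4 = 130.4
Vm = 58.8 · log₁₀(0.044099) = 58.8 × (-1.3556) = -79.71 mV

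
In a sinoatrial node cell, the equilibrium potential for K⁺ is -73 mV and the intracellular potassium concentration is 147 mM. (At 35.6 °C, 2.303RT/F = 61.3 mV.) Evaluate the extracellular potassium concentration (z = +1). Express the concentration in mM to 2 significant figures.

Nernst: E = (61.3/1) · log₁₀([out]/[in]), so log₁₀([out]/[in]) = -73.0 × 1 / 61.3 = -1.1909.
[out]/[in] = 10^(-1.1909) = 0.06444.
[out] = 0.06444 × 147 = 9.472 mM.

9.5 mM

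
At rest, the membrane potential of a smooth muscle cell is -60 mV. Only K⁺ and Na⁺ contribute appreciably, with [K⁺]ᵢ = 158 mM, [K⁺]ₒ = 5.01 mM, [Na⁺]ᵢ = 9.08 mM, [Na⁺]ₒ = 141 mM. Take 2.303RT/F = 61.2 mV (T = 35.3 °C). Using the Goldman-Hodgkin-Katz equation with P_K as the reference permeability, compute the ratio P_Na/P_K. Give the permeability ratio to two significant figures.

0.082

Let α = P_Na/P_K. GHK: Vm = 61.2·log₁₀[(Kₒ + α·Naₒ)/(Kᵢ + α·Naᵢ)].
10^(Vm/61.2) = 10^(-60.0/61.2) = 0.10462
So 0.10462·(Kᵢ + α·Naᵢ) = Kₒ + α·Naₒ → α = (0.10462·158.0 − 5.01) / (141.0 − 0.10462·9.08)
α = (16.53 − 5.01) / (141.0 − 0.9499) = 11.52/140.1 = 0.08225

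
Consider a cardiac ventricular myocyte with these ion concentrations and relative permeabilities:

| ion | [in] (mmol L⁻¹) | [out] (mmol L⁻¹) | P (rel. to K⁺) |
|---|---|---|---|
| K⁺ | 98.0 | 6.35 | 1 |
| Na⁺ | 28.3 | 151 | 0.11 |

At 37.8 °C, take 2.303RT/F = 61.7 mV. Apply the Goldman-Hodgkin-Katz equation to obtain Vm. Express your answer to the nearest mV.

Vm = 61.7 · log₁₀[(Σ P·[cation]ₒ + Σ P·[anion]ᵢ) / (Σ P·[cation]ᵢ + Σ P·[anion]ₒ)]
Numerator = 1×6.35 + 0.11×151 = 22.96
Denominator = 1×98.0 + 0.11×28.3 = 101.1
Vm = 61.7 · log₁₀(0.22707) = 61.7 × (-0.6438) = -39.72 mV

-40 mV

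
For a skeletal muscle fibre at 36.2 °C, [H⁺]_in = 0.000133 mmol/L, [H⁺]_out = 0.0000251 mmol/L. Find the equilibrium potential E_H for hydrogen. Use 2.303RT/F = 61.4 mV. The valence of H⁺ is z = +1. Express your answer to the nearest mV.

-44 mV

E = (61.4/z) · log₁₀([H⁺]_out/[H⁺]_in) with z = +1.
= (61.4/1) · log₁₀(0.0000251/0.000133) = 61.40 · log₁₀(0.1887)
= 61.40 · (-0.7242) = -44.46 mV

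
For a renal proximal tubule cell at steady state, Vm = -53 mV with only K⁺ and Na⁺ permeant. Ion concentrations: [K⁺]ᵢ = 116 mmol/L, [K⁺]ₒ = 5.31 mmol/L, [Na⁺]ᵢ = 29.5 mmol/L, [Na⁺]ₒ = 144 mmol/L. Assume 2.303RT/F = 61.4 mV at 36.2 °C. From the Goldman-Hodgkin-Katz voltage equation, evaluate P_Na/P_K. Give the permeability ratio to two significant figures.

Let α = P_Na/P_K. GHK: Vm = 61.4·log₁₀[(Kₒ + α·Naₒ)/(Kᵢ + α·Naᵢ)].
10^(Vm/61.4) = 10^(-53.0/61.4) = 0.13703
So 0.13703·(Kᵢ + α·Naᵢ) = Kₒ + α·Naₒ → α = (0.13703·116.0 − 5.31) / (144.0 − 0.13703·29.5)
α = (15.9 − 5.31) / (144.0 − 4.042) = 10.59/140 = 0.07563

0.076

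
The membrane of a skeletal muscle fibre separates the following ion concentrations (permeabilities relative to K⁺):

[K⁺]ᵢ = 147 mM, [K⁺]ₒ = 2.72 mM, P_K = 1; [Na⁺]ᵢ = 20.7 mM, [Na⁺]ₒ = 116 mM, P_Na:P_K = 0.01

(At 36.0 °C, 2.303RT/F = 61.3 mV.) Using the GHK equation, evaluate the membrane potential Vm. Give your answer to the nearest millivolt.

Vm = 61.3 · log₁₀[(Σ P·[cation]ₒ + Σ P·[anion]ᵢ) / (Σ P·[cation]ᵢ + Σ P·[anion]ₒ)]
Numerator = 1×2.72 + 0.01×116 = 3.88
Denominator = 1×147 + 0.01×20.7 = 147.2
Vm = 61.3 · log₁₀(0.026357) = 61.3 × (-1.5791) = -96.80 mV

-97 mV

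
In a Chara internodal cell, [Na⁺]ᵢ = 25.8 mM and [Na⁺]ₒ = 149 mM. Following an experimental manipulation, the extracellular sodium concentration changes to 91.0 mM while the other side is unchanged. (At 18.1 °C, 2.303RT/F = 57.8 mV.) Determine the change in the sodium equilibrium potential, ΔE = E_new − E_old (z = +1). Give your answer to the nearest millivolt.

E_old = (57.8/1)·log₁₀(149/25.8) = 44.02 mV
E_new = (57.8/1)·log₁₀(91.0/25.8) = 31.64 mV
ΔE = 31.64 − (44.02) = -12.38 mV

-12 mV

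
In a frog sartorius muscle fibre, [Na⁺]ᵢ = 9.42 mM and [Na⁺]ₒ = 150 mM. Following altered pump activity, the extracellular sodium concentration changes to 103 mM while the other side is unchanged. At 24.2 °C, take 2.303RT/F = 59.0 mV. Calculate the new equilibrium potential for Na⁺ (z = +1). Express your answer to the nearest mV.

After the shift: [Na⁺]_out = 103, [Na⁺]_in = 9.42 mM.
E_new = (59.0/1)·log₁₀(103/9.42) = 59.00 · (1.0388) = 61.29 mV

61 mV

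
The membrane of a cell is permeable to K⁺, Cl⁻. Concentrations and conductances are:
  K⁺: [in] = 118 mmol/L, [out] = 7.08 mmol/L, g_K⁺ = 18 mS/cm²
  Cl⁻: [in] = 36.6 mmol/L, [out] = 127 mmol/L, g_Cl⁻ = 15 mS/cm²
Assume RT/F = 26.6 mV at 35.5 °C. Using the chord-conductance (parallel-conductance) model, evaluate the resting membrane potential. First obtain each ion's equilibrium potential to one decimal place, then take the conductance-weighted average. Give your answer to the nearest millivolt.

E_K⁺ = (26.6/1)·ln(7.08/118) = -74.8 mV
E_Cl⁻ = (26.6/-1)·ln(127/36.6) = -33.1 mV
Vm = (Σ gᵢEᵢ)/(Σ gᵢ) = (18·-74.8 + 15·-33.1) / (18 + 15)
= -1842.90 / 33 = -55.85 mV

-56 mV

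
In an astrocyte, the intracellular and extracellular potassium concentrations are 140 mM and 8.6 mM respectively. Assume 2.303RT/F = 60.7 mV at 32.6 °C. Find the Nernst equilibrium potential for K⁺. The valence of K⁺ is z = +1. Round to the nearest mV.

-74 mV

E = (60.7/z) · log₁₀([K⁺]_out/[K⁺]_in) with z = +1.
= (60.7/1) · log₁₀(8.6/140) = 60.70 · log₁₀(0.06143)
= 60.70 · (-1.2116) = -73.55 mV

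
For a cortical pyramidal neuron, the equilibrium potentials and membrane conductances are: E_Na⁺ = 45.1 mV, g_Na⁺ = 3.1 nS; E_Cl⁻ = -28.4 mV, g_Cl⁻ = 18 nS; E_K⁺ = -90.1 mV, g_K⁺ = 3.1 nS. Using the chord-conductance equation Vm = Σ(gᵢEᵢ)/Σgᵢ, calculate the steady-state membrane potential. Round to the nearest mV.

Σ gᵢEᵢ = 3.1·(45.1) + 18·(-28.4) + 3.1·(-90.1) = -650.70
Σ gᵢ = 3.1 + 18 + 3.1 = 24.2
Vm = -650.70 / 24.2 = -26.89 mV

-27 mV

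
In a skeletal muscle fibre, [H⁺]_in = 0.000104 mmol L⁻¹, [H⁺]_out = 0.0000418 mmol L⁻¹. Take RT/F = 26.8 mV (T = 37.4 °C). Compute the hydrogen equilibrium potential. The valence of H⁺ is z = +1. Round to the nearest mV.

E = (26.8/z) · ln([H⁺]_out/[H⁺]_in) with z = +1.
= (26.8/1) · ln(0.0000418/0.000104) = 26.80 · ln(0.4019)
= 26.80 · (-0.9115) = -24.43 mV

-24 mV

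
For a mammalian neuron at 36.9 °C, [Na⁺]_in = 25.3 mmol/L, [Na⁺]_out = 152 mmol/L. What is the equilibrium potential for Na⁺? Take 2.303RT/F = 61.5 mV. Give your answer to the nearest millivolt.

48 mV

E = (61.5/z) · log₁₀([Na⁺]_out/[Na⁺]_in) with z = +1.
= (61.5/1) · log₁₀(152/25.3) = 61.50 · log₁₀(6.008)
= 61.50 · (0.7787) = 47.89 mV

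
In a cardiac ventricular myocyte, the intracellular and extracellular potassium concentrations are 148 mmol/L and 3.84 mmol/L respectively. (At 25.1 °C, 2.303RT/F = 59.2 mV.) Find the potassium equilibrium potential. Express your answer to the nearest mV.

E = (59.2/z) · log₁₀([K⁺]_out/[K⁺]_in) with z = +1.
= (59.2/1) · log₁₀(3.84/148) = 59.20 · log₁₀(0.02595)
= 59.20 · (-1.5859) = -93.89 mV

-94 mV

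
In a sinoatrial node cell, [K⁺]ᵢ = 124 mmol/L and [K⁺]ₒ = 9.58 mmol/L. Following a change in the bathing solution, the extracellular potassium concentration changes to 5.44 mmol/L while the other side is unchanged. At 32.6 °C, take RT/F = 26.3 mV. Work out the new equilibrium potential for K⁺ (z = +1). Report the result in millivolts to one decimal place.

-82.2 mV

After the shift: [K⁺]_out = 5.44, [K⁺]_in = 124 mmol/L.
E_new = (26.3/1)·ln(5.44/124) = 26.30 · (-3.1265) = -82.23 mV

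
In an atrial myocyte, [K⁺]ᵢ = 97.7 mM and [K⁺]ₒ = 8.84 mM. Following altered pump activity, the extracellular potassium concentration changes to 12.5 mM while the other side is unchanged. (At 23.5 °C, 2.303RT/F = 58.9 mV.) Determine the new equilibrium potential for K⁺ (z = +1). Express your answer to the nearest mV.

After the shift: [K⁺]_out = 12.5, [K⁺]_in = 97.7 mM.
E_new = (58.9/1)·log₁₀(12.5/97.7) = 58.90 · (-0.8930) = -52.60 mV

-53 mV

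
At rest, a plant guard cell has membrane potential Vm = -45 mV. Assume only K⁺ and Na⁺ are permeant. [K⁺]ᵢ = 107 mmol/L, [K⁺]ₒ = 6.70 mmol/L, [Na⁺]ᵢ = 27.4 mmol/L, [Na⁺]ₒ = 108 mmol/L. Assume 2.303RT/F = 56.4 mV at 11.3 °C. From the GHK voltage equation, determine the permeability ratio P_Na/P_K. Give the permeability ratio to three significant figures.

0.0998

Let α = P_Na/P_K. GHK: Vm = 56.4·log₁₀[(Kₒ + α·Naₒ)/(Kᵢ + α·Naᵢ)].
10^(Vm/56.4) = 10^(-45.0/56.4) = 0.15927
So 0.15927·(Kᵢ + α·Naᵢ) = Kₒ + α·Naₒ → α = (0.15927·107.0 − 6.7) / (108.0 − 0.15927·27.4)
α = (17.04 − 6.7) / (108.0 − 4.364) = 10.34/103.6 = 0.09979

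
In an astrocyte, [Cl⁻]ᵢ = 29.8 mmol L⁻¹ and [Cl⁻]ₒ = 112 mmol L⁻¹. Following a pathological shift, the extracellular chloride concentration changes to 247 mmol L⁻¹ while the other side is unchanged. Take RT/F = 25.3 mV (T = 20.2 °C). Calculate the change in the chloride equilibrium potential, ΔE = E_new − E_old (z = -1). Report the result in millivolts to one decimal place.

E_old = (25.3/-1)·ln(112/29.8) = -33.50 mV
E_new = (25.3/-1)·ln(247/29.8) = -53.51 mV
ΔE = -53.51 − (-33.50) = -20.01 mV

-20.0 mV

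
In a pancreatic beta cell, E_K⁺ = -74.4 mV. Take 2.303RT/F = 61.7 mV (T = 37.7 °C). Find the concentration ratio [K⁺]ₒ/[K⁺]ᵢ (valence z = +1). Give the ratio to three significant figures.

log₁₀([out]/[in]) = E·z/(61.7) = -74.4 × 1 / 61.7 = -1.2058
[out]/[in] = 10^(-1.2058) = 0.06225

0.0623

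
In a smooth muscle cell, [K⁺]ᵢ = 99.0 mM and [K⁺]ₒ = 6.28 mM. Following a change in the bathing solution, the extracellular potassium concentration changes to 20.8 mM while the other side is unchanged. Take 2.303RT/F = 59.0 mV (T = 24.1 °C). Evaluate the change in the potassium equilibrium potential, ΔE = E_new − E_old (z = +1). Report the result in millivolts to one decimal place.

30.7 mV

E_old = (59.0/1)·log₁₀(6.28/99.0) = -70.66 mV
E_new = (59.0/1)·log₁₀(20.8/99.0) = -39.98 mV
ΔE = -39.98 − (-70.66) = 30.69 mV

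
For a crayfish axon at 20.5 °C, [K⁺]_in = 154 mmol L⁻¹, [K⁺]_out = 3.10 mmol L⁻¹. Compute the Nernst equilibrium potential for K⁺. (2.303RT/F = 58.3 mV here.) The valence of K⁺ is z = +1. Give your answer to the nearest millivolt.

E = (58.3/z) · log₁₀([K⁺]_out/[K⁺]_in) with z = +1.
= (58.3/1) · log₁₀(3.10/154) = 58.30 · log₁₀(0.02013)
= 58.30 · (-1.6962) = -98.89 mV

-99 mV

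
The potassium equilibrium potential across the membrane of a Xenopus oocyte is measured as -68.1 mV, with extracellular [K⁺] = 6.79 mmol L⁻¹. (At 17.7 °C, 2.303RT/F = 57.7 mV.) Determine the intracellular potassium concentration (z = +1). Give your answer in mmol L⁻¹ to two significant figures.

100 mmol L⁻¹

Nernst: E = (57.7/1) · log₁₀([out]/[in]), so log₁₀([out]/[in]) = -68.1 × 1 / 57.7 = -1.1802.
[out]/[in] = 10^(-1.1802) = 0.06603.
[in] = 6.79 / 0.06603 = 102.8 mmol L⁻¹.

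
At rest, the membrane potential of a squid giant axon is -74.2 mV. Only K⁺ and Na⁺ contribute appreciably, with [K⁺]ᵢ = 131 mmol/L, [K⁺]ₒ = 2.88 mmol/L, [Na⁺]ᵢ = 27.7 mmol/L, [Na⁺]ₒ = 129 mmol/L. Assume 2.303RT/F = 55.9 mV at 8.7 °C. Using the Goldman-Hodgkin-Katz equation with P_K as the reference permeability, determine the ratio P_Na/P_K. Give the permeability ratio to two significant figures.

0.026

Let α = P_Na/P_K. GHK: Vm = 55.9·log₁₀[(Kₒ + α·Naₒ)/(Kᵢ + α·Naᵢ)].
10^(Vm/55.9) = 10^(-74.2/55.9) = 0.047058
So 0.047058·(Kᵢ + α·Naᵢ) = Kₒ + α·Naₒ → α = (0.047058·131.0 − 2.88) / (129.0 − 0.047058·27.7)
α = (6.165 − 2.88) / (129.0 − 1.303) = 3.285/127.7 = 0.02572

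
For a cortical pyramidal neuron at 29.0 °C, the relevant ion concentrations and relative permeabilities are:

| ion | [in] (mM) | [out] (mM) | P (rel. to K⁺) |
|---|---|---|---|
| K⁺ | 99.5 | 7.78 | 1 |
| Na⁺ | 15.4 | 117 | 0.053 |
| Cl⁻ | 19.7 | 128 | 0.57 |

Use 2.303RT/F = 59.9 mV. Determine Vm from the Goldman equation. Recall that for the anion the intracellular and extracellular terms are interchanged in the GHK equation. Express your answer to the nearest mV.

Vm = 59.9 · log₁₀[(Σ P·[cation]ₒ + Σ P·[anion]ᵢ) / (Σ P·[cation]ᵢ + Σ P·[anion]ₒ)]
Numerator = 1×7.78 + 0.053×117 + 0.57×19.7 = 25.21
Denominator = 1×99.5 + 0.053×15.4 + 0.57×128 = 173.3
Vm = 59.9 · log₁₀(0.14549) = 59.9 × (-0.8372) = -50.15 mV

-50 mV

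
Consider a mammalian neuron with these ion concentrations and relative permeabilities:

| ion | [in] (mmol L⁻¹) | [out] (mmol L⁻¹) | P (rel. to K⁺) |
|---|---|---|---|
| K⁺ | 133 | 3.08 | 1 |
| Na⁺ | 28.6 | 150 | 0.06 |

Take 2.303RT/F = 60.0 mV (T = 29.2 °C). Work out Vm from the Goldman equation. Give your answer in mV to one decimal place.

Vm = 60.0 · log₁₀[(Σ P·[cation]ₒ + Σ P·[anion]ᵢ) / (Σ P·[cation]ᵢ + Σ P·[anion]ₒ)]
Numerator = 1×3.08 + 0.06×150 = 12.08
Denominator = 1×133 + 0.06×28.6 = 134.7
Vm = 60.0 · log₁₀(0.08967) = 60.0 × (-1.0474) = -62.84 mV

-62.8 mV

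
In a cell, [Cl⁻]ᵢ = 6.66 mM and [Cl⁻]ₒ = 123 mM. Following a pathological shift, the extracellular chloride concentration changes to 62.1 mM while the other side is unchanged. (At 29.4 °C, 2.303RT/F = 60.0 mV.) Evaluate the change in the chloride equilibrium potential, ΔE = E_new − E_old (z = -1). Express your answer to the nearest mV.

18 mV

E_old = (60.0/-1)·log₁₀(123/6.66) = -75.99 mV
E_new = (60.0/-1)·log₁₀(62.1/6.66) = -58.18 mV
ΔE = -58.18 − (-75.99) = 17.81 mV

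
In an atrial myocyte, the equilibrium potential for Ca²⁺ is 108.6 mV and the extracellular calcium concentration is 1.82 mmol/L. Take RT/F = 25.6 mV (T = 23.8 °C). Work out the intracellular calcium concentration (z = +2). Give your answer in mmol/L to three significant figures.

Nernst: E = (25.6/2) · ln([out]/[in]), so ln([out]/[in]) = 108.6 × 2 / 25.6 = 8.4844.
[out]/[in] = e^(8.4844) = 4839.
[in] = 1.82 / 4839 = 0.0003761 mmol/L.

0.000376 mmol/L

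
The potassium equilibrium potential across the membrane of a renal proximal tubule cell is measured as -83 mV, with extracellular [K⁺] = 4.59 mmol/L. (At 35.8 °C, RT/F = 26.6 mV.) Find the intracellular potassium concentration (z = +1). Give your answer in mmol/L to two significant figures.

Nernst: E = (26.6/1) · ln([out]/[in]), so ln([out]/[in]) = -83.0 × 1 / 26.6 = -3.1203.
[out]/[in] = e^(-3.1203) = 0.04414.
[in] = 4.59 / 0.04414 = 104 mmol/L.

100 mmol/L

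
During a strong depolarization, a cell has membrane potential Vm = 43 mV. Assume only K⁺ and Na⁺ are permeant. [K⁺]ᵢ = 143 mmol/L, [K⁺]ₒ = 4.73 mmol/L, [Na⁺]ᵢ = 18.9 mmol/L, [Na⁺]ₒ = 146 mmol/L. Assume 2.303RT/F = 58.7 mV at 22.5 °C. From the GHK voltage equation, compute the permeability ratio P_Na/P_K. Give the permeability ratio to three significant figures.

17.5

Let α = P_Na/P_K. GHK: Vm = 58.7·log₁₀[(Kₒ + α·Naₒ)/(Kᵢ + α·Naᵢ)].
10^(Vm/58.7) = 10^(43.0/58.7) = 5.4018
So 5.4018·(Kᵢ + α·Naᵢ) = Kₒ + α·Naₒ → α = (5.4018·143.0 − 4.73) / (146.0 − 5.4018·18.9)
α = (772.5 − 4.73) / (146.0 − 102.1) = 767.7/43.91 = 17.49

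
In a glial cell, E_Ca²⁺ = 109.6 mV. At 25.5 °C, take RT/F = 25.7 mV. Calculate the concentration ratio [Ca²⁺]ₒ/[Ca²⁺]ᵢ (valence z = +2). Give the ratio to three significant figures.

5060

ln([out]/[in]) = E·z/(25.7) = 109.6 × 2 / 25.7 = 8.5292
[out]/[in] = e^(8.5292) = 5060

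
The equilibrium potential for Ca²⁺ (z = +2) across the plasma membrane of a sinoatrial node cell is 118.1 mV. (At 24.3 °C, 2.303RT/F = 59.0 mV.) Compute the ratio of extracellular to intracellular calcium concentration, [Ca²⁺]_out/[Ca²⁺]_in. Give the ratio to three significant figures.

10100

log₁₀([out]/[in]) = E·z/(59.0) = 118.1 × 2 / 59.0 = 4.0034
[out]/[in] = 10^(4.0034) = 1.008e+04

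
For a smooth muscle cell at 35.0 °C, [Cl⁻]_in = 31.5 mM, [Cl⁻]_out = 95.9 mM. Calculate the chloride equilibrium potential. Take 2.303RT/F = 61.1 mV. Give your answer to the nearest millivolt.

-30 mV

E = (61.1/z) · log₁₀([Cl⁻]_out/[Cl⁻]_in) with z = -1.
For an anion, dividing by z = -1 reverses the sign.
= (61.1/-1) · log₁₀(95.9/31.5) = -61.10 · log₁₀(3.044)
= -61.10 · (0.4835) = -29.54 mV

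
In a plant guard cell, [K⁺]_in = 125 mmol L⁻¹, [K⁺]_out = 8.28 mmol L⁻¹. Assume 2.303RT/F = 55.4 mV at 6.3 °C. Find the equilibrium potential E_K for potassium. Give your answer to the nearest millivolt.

-65 mV

E = (55.4/z) · log₁₀([K⁺]_out/[K⁺]_in) with z = +1.
= (55.4/1) · log₁₀(8.28/125) = 55.40 · log₁₀(0.06624)
= 55.40 · (-1.1789) = -65.31 mV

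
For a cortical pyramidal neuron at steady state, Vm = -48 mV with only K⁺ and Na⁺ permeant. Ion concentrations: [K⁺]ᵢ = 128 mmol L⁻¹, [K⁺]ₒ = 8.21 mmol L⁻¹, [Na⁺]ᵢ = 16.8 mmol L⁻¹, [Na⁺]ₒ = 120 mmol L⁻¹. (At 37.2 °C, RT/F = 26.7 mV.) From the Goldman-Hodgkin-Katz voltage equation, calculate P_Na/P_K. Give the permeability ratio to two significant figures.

Let α = P_Na/P_K. GHK: Vm = 26.7·ln[(Kₒ + α·Naₒ)/(Kᵢ + α·Naᵢ)].
e^(Vm/26.7) = e^(-48.0/26.7) = 0.16567
So 0.16567·(Kᵢ + α·Naᵢ) = Kₒ + α·Naₒ → α = (0.16567·128.0 − 8.21) / (120.0 − 0.16567·16.8)
α = (21.21 − 8.21) / (120.0 − 2.783) = 13/117.2 = 0.1109

0.11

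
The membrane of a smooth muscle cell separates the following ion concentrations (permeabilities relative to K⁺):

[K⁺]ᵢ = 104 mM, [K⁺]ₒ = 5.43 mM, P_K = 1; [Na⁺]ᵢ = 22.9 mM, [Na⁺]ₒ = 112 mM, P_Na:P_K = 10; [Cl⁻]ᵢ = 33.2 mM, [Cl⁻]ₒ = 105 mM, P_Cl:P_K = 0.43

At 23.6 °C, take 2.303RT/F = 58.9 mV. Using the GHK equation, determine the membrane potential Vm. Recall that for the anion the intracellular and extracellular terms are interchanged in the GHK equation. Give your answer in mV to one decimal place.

Vm = 58.9 · log₁₀[(Σ P·[cation]ₒ + Σ P·[anion]ᵢ) / (Σ P·[cation]ᵢ + Σ P·[anion]ₒ)]
Numerator = 1×5.43 + 10×112 + 0.43×33.2 = 1140
Denominator = 1×104 + 10×22.9 + 0.43×105 = 378.1
Vm = 58.9 · log₁₀(3.0139) = 58.9 × (0.4791) = 28.22 mV

28.2 mV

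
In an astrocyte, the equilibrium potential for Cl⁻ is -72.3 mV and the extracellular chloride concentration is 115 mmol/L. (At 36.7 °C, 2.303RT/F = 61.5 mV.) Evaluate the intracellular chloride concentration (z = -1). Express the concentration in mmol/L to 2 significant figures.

7.7 mmol/L

Nernst: E = (61.5/-1) · log₁₀([out]/[in]), so log₁₀([out]/[in]) = -72.3 × -1 / 61.5 = 1.1756.
[out]/[in] = 10^(1.1756) = 14.98.
[in] = 115 / 14.98 = 7.675 mmol/L.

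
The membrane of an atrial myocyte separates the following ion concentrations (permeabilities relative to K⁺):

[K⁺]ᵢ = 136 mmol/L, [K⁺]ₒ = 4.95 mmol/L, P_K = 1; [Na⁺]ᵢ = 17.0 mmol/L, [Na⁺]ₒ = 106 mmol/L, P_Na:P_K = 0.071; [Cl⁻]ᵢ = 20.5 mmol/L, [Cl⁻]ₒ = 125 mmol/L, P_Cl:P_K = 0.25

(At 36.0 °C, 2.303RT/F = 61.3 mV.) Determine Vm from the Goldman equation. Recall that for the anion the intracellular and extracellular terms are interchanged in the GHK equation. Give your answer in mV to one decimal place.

Vm = 61.3 · log₁₀[(Σ P·[cation]ₒ + Σ P·[anion]ᵢ) / (Σ P·[cation]ᵢ + Σ P·[anion]ₒ)]
Numerator = 1×4.95 + 0.071×106 + 0.25×20.5 = 17.6
Denominator = 1×136 + 0.071×17.0 + 0.25×125 = 168.5
Vm = 61.3 · log₁₀(0.10448) = 61.3 × (-0.9810) = -60.13 mV

-60.1 mV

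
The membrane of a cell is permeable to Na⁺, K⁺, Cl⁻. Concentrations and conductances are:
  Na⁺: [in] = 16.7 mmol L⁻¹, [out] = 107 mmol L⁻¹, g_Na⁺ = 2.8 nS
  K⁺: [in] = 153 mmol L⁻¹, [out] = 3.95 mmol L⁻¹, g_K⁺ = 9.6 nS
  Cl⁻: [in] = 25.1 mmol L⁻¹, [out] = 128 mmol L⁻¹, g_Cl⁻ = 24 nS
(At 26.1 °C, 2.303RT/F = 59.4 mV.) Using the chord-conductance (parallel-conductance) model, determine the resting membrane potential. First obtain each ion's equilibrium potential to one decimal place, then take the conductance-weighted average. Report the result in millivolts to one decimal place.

-48.9 mV

E_Na⁺ = (59.4/1)·log₁₀(107/16.7) = 47.9 mV
E_K⁺ = (59.4/1)·log₁₀(3.95/153) = -94.3 mV
E_Cl⁻ = (59.4/-1)·log₁₀(128/25.1) = -42.0 mV
Vm = (Σ gᵢEᵢ)/(Σ gᵢ) = (2.8·47.9 + 9.6·-94.3 + 24·-42.0) / (2.8 + 9.6 + 24)
= -1779.16 / 36.4 = -48.88 mV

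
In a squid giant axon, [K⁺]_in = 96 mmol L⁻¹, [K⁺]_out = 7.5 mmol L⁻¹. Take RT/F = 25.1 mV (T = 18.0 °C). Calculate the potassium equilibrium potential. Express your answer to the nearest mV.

E = (25.1/z) · ln([K⁺]_out/[K⁺]_in) with z = +1.
= (25.1/1) · ln(7.5/96) = 25.10 · ln(0.07812)
= 25.10 · (-2.5494) = -63.99 mV

-64 mV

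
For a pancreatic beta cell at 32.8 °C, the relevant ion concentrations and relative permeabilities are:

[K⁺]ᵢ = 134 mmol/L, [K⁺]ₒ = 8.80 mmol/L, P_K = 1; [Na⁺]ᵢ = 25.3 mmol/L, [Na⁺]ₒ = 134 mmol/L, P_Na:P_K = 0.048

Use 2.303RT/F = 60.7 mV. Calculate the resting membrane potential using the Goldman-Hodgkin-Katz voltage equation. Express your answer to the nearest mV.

Vm = 60.7 · log₁₀[(Σ P·[cation]ₒ + Σ P·[anion]ᵢ) / (Σ P·[cation]ᵢ + Σ P·[anion]ₒ)]
Numerator = 1×8.80 + 0.048×134 = 15.23
Denominator = 1×134 + 0.048×25.3 = 135.2
Vm = 60.7 · log₁₀(0.11265) = 60.7 × (-0.9483) = -57.56 mV

-58 mV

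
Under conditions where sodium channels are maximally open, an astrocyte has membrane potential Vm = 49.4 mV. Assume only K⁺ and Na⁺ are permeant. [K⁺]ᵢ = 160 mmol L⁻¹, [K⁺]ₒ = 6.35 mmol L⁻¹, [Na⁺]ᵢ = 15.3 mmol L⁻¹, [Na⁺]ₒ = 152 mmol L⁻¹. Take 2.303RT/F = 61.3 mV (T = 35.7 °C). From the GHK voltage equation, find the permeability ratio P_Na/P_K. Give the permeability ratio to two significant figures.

Let α = P_Na/P_K. GHK: Vm = 61.3·log₁₀[(Kₒ + α·Naₒ)/(Kᵢ + α·Naᵢ)].
10^(Vm/61.3) = 10^(49.4/61.3) = 6.3955
So 6.3955·(Kᵢ + α·Naᵢ) = Kₒ + α·Naₒ → α = (6.3955·160.0 − 6.35) / (152.0 − 6.3955·15.3)
α = (1023 − 6.35) / (152.0 − 97.85) = 1017/54.15 = 18.78

19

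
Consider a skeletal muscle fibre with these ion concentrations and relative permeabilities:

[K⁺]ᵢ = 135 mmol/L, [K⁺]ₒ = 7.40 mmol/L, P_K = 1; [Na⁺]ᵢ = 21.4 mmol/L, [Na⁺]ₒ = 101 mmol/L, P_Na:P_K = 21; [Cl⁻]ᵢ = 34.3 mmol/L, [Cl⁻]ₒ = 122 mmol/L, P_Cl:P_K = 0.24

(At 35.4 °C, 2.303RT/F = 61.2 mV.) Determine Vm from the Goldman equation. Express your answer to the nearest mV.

Vm = 61.2 · log₁₀[(Σ P·[cation]ₒ + Σ P·[anion]ᵢ) / (Σ P·[cation]ᵢ + Σ P·[anion]ₒ)]
Numerator = 1×7.40 + 21×101 + 0.24×34.3 = 2137
Denominator = 1×135 + 21×21.4 + 0.24×122 = 613.7
Vm = 61.2 · log₁₀(3.4817) = 61.2 × (0.5418) = 33.16 mV

33 mV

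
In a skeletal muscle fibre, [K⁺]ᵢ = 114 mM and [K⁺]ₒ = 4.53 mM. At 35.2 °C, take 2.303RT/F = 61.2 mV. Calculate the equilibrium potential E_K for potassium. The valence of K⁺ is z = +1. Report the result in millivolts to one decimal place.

E = (61.2/z) · log₁₀([K⁺]_out/[K⁺]_in) with z = +1.
= (61.2/1) · log₁₀(4.53/114) = 61.20 · log₁₀(0.03974)
= 61.20 · (-1.4008) = -85.73 mV

-85.7 mV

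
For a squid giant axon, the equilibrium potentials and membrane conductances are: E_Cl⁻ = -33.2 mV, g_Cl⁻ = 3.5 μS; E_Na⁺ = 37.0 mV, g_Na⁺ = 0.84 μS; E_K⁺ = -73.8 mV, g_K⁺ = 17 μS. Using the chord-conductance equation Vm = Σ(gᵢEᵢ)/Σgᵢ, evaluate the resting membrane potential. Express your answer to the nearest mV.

Σ gᵢEᵢ = 3.5·(-33.2) + 0.84·(37.0) + 17·(-73.8) = -1339.72
Σ gᵢ = 3.5 + 0.84 + 17 = 21.34
Vm = -1339.72 / 21.34 = -62.78 mV

-63 mV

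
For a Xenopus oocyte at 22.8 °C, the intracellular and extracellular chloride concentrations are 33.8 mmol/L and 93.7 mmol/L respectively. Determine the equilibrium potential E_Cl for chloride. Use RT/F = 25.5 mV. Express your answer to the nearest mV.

E = (25.5/z) · ln([Cl⁻]_out/[Cl⁻]_in) with z = -1.
For an anion, dividing by z = -1 reverses the sign.
= (25.5/-1) · ln(93.7/33.8) = -25.50 · ln(2.772)
= -25.50 · (1.0196) = -26.00 mV

-26 mV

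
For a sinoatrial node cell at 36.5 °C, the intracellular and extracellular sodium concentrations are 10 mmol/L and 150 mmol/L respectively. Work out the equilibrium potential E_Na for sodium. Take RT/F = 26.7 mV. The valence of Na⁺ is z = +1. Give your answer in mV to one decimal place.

72.3 mV

E = (26.7/z) · ln([Na⁺]_out/[Na⁺]_in) with z = +1.
= (26.7/1) · ln(150/10) = 26.70 · ln(15)
= 26.70 · (2.7081) = 72.30 mV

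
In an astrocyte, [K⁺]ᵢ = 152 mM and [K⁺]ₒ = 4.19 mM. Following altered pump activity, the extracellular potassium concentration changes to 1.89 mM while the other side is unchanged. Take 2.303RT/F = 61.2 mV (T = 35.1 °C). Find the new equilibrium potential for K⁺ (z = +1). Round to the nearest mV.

After the shift: [K⁺]_out = 1.89, [K⁺]_in = 152 mM.
E_new = (61.2/1)·log₁₀(1.89/152) = 61.20 · (-1.9054) = -116.61 mV

-117 mV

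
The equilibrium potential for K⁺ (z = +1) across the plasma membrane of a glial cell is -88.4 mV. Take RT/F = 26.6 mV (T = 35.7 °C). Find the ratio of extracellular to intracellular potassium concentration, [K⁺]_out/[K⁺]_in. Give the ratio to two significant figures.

ln([out]/[in]) = E·z/(26.6) = -88.4 × 1 / 26.6 = -3.3233
[out]/[in] = e^(-3.3233) = 0.03603

0.036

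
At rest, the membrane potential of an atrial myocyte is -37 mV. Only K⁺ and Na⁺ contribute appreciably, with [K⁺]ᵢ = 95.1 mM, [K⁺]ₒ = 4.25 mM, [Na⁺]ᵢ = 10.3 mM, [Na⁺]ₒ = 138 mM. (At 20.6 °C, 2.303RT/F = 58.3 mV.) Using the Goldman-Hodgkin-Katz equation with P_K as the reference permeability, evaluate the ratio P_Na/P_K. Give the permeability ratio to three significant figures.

0.131

Let α = P_Na/P_K. GHK: Vm = 58.3·log₁₀[(Kₒ + α·Naₒ)/(Kᵢ + α·Naᵢ)].
10^(Vm/58.3) = 10^(-37.0/58.3) = 0.23193
So 0.23193·(Kᵢ + α·Naᵢ) = Kₒ + α·Naₒ → α = (0.23193·95.1 − 4.25) / (138.0 − 0.23193·10.3)
α = (22.06 − 4.25) / (138.0 − 2.389) = 17.81/135.6 = 0.1313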